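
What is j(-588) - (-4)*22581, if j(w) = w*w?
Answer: 436068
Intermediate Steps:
j(w) = w²
j(-588) - (-4)*22581 = (-588)² - (-4)*22581 = 345744 - 1*(-90324) = 345744 + 90324 = 436068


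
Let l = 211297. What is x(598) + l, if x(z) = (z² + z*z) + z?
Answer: 927103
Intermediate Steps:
x(z) = z + 2*z² (x(z) = (z² + z²) + z = 2*z² + z = z + 2*z²)
x(598) + l = 598*(1 + 2*598) + 211297 = 598*(1 + 1196) + 211297 = 598*1197 + 211297 = 715806 + 211297 = 927103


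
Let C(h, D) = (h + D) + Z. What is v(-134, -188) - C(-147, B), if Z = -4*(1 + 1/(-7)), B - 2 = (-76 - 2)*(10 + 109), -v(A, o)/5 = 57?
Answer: 64018/7 ≈ 9145.4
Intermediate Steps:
v(A, o) = -285 (v(A, o) = -5*57 = -285)
B = -9280 (B = 2 + (-76 - 2)*(10 + 109) = 2 - 78*119 = 2 - 9282 = -9280)
Z = -24/7 (Z = -4*(1 - ⅐) = -4*6/7 = -24/7 ≈ -3.4286)
C(h, D) = -24/7 + D + h (C(h, D) = (h + D) - 24/7 = (D + h) - 24/7 = -24/7 + D + h)
v(-134, -188) - C(-147, B) = -285 - (-24/7 - 9280 - 147) = -285 - 1*(-66013/7) = -285 + 66013/7 = 64018/7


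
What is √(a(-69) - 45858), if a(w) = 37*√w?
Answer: √(-45858 + 37*I*√69) ≈ 0.7176 + 214.15*I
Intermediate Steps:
√(a(-69) - 45858) = √(37*√(-69) - 45858) = √(37*(I*√69) - 45858) = √(37*I*√69 - 45858) = √(-45858 + 37*I*√69)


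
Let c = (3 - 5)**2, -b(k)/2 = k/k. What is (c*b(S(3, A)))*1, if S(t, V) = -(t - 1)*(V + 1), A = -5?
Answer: -8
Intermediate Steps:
S(t, V) = -(1 + V)*(-1 + t) (S(t, V) = -(-1 + t)*(1 + V) = -(1 + V)*(-1 + t))
b(k) = -2 (b(k) = -2*k/k = -2*1 = -2)
c = 4 (c = (-2)**2 = 4)
(c*b(S(3, A)))*1 = (4*(-2))*1 = -8*1 = -8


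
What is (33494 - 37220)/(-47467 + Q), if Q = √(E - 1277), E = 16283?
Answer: 176862042/2253101083 + 3726*√15006/2253101083 ≈ 0.078700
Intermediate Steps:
Q = √15006 (Q = √(16283 - 1277) = √15006 ≈ 122.50)
(33494 - 37220)/(-47467 + Q) = (33494 - 37220)/(-47467 + √15006) = -3726/(-47467 + √15006)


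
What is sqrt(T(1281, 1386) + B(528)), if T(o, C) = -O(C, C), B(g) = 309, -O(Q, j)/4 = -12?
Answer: 3*sqrt(29) ≈ 16.155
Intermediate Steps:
O(Q, j) = 48 (O(Q, j) = -4*(-12) = 48)
T(o, C) = -48 (T(o, C) = -1*48 = -48)
sqrt(T(1281, 1386) + B(528)) = sqrt(-48 + 309) = sqrt(261) = 3*sqrt(29)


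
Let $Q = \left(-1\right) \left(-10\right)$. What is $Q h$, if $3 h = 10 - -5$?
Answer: $50$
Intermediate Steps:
$h = 5$ ($h = \frac{10 - -5}{3} = \frac{10 + 5}{3} = \frac{1}{3} \cdot 15 = 5$)
$Q = 10$
$Q h = 10 \cdot 5 = 50$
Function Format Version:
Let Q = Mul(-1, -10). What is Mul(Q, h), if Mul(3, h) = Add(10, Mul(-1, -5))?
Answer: 50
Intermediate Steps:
h = 5 (h = Mul(Rational(1, 3), Add(10, Mul(-1, -5))) = Mul(Rational(1, 3), Add(10, 5)) = Mul(Rational(1, 3), 15) = 5)
Q = 10
Mul(Q, h) = Mul(10, 5) = 50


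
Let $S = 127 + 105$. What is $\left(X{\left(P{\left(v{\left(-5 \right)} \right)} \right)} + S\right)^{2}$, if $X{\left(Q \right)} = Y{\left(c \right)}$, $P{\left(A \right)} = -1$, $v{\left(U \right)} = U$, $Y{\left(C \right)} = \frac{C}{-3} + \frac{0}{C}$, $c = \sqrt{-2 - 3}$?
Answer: $\frac{\left(696 - i \sqrt{5}\right)^{2}}{9} \approx 53823.0 - 345.85 i$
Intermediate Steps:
$c = i \sqrt{5}$ ($c = \sqrt{-5} = i \sqrt{5} \approx 2.2361 i$)
$Y{\left(C \right)} = - \frac{C}{3}$ ($Y{\left(C \right)} = C \left(- \frac{1}{3}\right) + 0 = - \frac{C}{3} + 0 = - \frac{C}{3}$)
$S = 232$
$X{\left(Q \right)} = - \frac{i \sqrt{5}}{3}$
$\left(X{\left(P{\left(v{\left(-5 \right)} \right)} \right)} + S\right)^{2} = \left(- \frac{i \sqrt{5}}{3} + 232\right)^{2} = \left(232 - \frac{i \sqrt{5}}{3}\right)^{2}$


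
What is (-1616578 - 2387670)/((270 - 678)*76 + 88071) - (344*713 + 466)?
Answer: -14026551742/57063 ≈ -2.4581e+5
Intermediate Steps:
(-1616578 - 2387670)/((270 - 678)*76 + 88071) - (344*713 + 466) = -4004248/(-408*76 + 88071) - (245272 + 466) = -4004248/(-31008 + 88071) - 1*245738 = -4004248/57063 - 245738 = -14026551742/57063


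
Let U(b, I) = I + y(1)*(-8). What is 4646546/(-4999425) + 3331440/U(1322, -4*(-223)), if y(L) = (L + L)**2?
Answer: 832564419622/214975275 ≈ 3872.8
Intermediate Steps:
y(L) = 4*L**2 (y(L) = (2*L)**2 = 4*L**2)
U(b, I) = -32 + I (U(b, I) = I + (4*1**2)*(-8) = I + (4*1)*(-8) = I + 4*(-8) = I - 32 = -32 + I)
4646546/(-4999425) + 3331440/U(1322, -4*(-223)) = 4646546/(-4999425) + 3331440/(-32 - 4*(-223)) = 4646546*(-1/4999425) + 3331440/(-32 + 892) = -4646546/4999425 + 3331440/860 = -4646546/4999425 + 3331440*(1/860) = -4646546/4999425 + 166572/43 = 832564419622/214975275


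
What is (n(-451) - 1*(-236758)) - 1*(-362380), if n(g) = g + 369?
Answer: 599056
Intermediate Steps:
n(g) = 369 + g
(n(-451) - 1*(-236758)) - 1*(-362380) = ((369 - 451) - 1*(-236758)) - 1*(-362380) = (-82 + 236758) + 362380 = 236676 + 362380 = 599056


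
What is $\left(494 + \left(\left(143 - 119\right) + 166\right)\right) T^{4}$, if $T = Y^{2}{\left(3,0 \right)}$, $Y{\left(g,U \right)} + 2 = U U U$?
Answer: $175104$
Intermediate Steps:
$Y{\left(g,U \right)} = -2 + U^{3}$ ($Y{\left(g,U \right)} = -2 + U U U = -2 + U^{2} U = -2 + U^{3}$)
$T = 4$ ($T = \left(-2 + 0^{3}\right)^{2} = \left(-2 + 0\right)^{2} = \left(-2\right)^{2} = 4$)
$\left(494 + \left(\left(143 - 119\right) + 166\right)\right) T^{4} = \left(494 + \left(\left(143 - 119\right) + 166\right)\right) 4^{4} = \left(494 + \left(24 + 166\right)\right) 256 = \left(494 + 190\right) 256 = 684 \cdot 256 = 175104$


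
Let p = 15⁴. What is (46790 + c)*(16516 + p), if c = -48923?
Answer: -143211753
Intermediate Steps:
p = 50625
(46790 + c)*(16516 + p) = (46790 - 48923)*(16516 + 50625) = -2133*67141 = -143211753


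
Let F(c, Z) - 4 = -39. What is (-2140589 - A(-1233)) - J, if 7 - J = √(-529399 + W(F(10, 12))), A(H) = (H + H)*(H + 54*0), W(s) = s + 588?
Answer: -5181174 + I*√528846 ≈ -5.1812e+6 + 727.22*I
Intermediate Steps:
F(c, Z) = -35 (F(c, Z) = 4 - 39 = -35)
W(s) = 588 + s
A(H) = 2*H² (A(H) = (2*H)*(H + 0) = (2*H)*H = 2*H²)
J = 7 - I*√528846 (J = 7 - √(-529399 + (588 - 35)) = 7 - √(-529399 + 553) = 7 - √(-528846) = 7 - I*√528846 ≈ 7.0 - 727.22*I)
(-2140589 - A(-1233)) - J = (-2140589 - 2*(-1233)²) - (7 - I*√528846) = (-2140589 - 2*1520289) + (-7 + I*√528846) = (-2140589 - 1*3040578) + (-7 + I*√528846) = (-2140589 - 3040578) + (-7 + I*√528846) = -5181167 + (-7 + I*√528846) = -5181174 + I*√528846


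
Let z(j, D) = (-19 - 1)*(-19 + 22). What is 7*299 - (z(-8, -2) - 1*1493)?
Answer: 3646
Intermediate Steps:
z(j, D) = -60 (z(j, D) = -20*3 = -60)
7*299 - (z(-8, -2) - 1*1493) = 7*299 - (-60 - 1*1493) = 2093 - (-60 - 1493) = 2093 - 1*(-1553) = 2093 + 1553 = 3646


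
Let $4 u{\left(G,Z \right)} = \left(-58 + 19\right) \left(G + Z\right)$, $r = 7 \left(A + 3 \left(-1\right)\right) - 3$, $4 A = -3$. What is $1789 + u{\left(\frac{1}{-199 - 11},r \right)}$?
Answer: $\frac{1161571}{560} \approx 2074.2$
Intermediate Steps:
$A = - \frac{3}{4}$ ($A = \frac{1}{4} \left(-3\right) = - \frac{3}{4} \approx -0.75$)
$r = - \frac{117}{4}$ ($r = 7 \left(- \frac{3}{4} + 3 \left(-1\right)\right) - 3 = 7 \left(- \frac{3}{4} - 3\right) - 3 = 7 \left(- \frac{15}{4}\right) - 3 = - \frac{105}{4} - 3 = - \frac{117}{4} \approx -29.25$)
$u{\left(G,Z \right)} = - \frac{39 G}{4} - \frac{39 Z}{4}$ ($u{\left(G,Z \right)} = \frac{\left(-58 + 19\right) \left(G + Z\right)}{4} = \frac{\left(-39\right) \left(G + Z\right)}{4} = \frac{- 39 G - 39 Z}{4} = - \frac{39 G}{4} - \frac{39 Z}{4}$)
$1789 + u{\left(\frac{1}{-199 - 11},r \right)} = 1789 - \left(- \frac{4563}{16} + \frac{39}{4 \left(-199 - 11\right)}\right) = 1789 + \left(- \frac{39}{4 \left(-210\right)} + \frac{4563}{16}\right) = 1789 + \left(\left(- \frac{39}{4}\right) \left(- \frac{1}{210}\right) + \frac{4563}{16}\right) = 1789 + \left(\frac{13}{280} + \frac{4563}{16}\right) = 1789 + \frac{159731}{560} = \frac{1161571}{560}$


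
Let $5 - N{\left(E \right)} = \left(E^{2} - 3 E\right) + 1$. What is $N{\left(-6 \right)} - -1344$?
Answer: $1294$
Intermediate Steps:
$N{\left(E \right)} = 4 - E^{2} + 3 E$ ($N{\left(E \right)} = 5 - \left(\left(E^{2} - 3 E\right) + 1\right) = 5 - \left(1 + E^{2} - 3 E\right) = 4 - E^{2} + 3 E$)
$N{\left(-6 \right)} - -1344 = \left(4 - \left(-6\right)^{2} + 3 \left(-6\right)\right) - -1344 = \left(4 - 36 - 18\right) + 1344 = -50 + 1344 = 1294$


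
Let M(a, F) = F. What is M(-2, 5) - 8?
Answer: -3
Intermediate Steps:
M(-2, 5) - 8 = 5 - 8 = -3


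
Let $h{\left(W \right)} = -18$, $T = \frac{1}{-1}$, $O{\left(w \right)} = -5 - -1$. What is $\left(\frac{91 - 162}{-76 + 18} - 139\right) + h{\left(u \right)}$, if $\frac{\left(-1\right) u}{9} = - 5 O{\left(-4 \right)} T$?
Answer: $- \frac{9035}{58} \approx -155.78$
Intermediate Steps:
$O{\left(w \right)} = -4$ ($O{\left(w \right)} = -5 + 1 = -4$)
$T = -1$
$u = 180$ ($u = - 9 \left(-5\right) \left(-4\right) \left(-1\right) = - 9 \cdot 20 \left(-1\right) = \left(-9\right) \left(-20\right) = 180$)
$\left(\frac{91 - 162}{-76 + 18} - 139\right) + h{\left(u \right)} = \left(\frac{91 - 162}{-76 + 18} - 139\right) - 18 = \left(- \frac{71}{-58} - 139\right) - 18 = \left(\left(-71\right) \left(- \frac{1}{58}\right) - 139\right) - 18 = \left(\frac{71}{58} - 139\right) - 18 = - \frac{7991}{58} - 18 = - \frac{9035}{58}$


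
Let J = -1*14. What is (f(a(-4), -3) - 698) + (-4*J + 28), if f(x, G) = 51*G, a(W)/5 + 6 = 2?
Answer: -767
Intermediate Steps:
a(W) = -20 (a(W) = -30 + 5*2 = -30 + 10 = -20)
J = -14
(f(a(-4), -3) - 698) + (-4*J + 28) = (51*(-3) - 698) + (-4*(-14) + 28) = (-153 - 698) + (56 + 28) = -851 + 84 = -767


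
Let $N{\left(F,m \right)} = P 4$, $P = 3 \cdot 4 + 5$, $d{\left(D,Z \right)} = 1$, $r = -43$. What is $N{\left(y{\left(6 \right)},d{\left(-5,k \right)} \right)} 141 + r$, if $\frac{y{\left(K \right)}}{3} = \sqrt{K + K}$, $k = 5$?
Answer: $9545$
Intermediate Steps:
$P = 17$ ($P = 12 + 5 = 17$)
$y{\left(K \right)} = 3 \sqrt{2} \sqrt{K}$ ($y{\left(K \right)} = 3 \sqrt{K + K} = 3 \sqrt{2 K} = 3 \sqrt{2} \sqrt{K}$)
$N{\left(F,m \right)} = 68$ ($N{\left(F,m \right)} = 17 \cdot 4 = 68$)
$N{\left(y{\left(6 \right)},d{\left(-5,k \right)} \right)} 141 + r = 68 \cdot 141 - 43 = 9588 - 43 = 9545$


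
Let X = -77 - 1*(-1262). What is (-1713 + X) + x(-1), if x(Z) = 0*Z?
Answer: -528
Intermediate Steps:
X = 1185 (X = -77 + 1262 = 1185)
x(Z) = 0
(-1713 + X) + x(-1) = (-1713 + 1185) + 0 = -528 + 0 = -528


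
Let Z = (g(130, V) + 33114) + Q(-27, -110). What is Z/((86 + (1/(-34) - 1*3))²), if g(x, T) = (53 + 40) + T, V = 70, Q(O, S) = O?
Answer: 5491000/1136863 ≈ 4.8300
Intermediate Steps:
g(x, T) = 93 + T
Z = 33250 (Z = ((93 + 70) + 33114) - 27 = (163 + 33114) - 27 = 33277 - 27 = 33250)
Z/((86 + (1/(-34) - 1*3))²) = 33250/((86 + (1/(-34) - 1*3))²) = 33250/((86 + (-1/34 - 3))²) = 33250/((86 - 103/34)²) = 33250/((2821/34)²) = 33250/(7958041/1156) = 33250*(1156/7958041) = 5491000/1136863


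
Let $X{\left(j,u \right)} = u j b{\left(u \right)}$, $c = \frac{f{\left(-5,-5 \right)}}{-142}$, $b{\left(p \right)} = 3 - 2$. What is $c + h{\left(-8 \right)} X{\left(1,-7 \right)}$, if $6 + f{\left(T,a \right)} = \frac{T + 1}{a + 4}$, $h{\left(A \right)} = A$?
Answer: $\frac{3977}{71} \approx 56.014$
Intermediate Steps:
$b{\left(p \right)} = 1$
$f{\left(T,a \right)} = -6 + \frac{1 + T}{4 + a}$ ($f{\left(T,a \right)} = -6 + \frac{T + 1}{a + 4} = -6 + \frac{1 + T}{4 + a}$)
$c = \frac{1}{71}$ ($c = \frac{\frac{1}{4 - 5} \left(-23 - 5 - -30\right)}{-142} = \frac{-23 - 5 + 30}{-1} \left(- \frac{1}{142}\right) = \left(-1\right) 2 \left(- \frac{1}{142}\right) = \left(-2\right) \left(- \frac{1}{142}\right) = \frac{1}{71} \approx 0.014085$)
$X{\left(j,u \right)} = j u$ ($X{\left(j,u \right)} = u j 1 = j u 1 = j u$)
$c + h{\left(-8 \right)} X{\left(1,-7 \right)} = \frac{1}{71} - 8 \cdot 1 \left(-7\right) = \frac{1}{71} - -56 = \frac{1}{71} + 56 = \frac{3977}{71}$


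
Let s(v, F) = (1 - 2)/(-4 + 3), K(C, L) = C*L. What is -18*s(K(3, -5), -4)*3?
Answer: -54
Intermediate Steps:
s(v, F) = 1 (s(v, F) = -1/(-1) = -1*(-1) = 1)
-18*s(K(3, -5), -4)*3 = -18*1*3 = -18*3 = -54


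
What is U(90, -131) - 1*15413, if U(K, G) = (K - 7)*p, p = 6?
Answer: -14915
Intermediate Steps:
U(K, G) = -42 + 6*K (U(K, G) = (K - 7)*6 = (-7 + K)*6 = -42 + 6*K)
U(90, -131) - 1*15413 = (-42 + 6*90) - 1*15413 = (-42 + 540) - 15413 = 498 - 15413 = -14915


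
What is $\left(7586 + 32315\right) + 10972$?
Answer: $50873$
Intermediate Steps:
$\left(7586 + 32315\right) + 10972 = 39901 + 10972 = 50873$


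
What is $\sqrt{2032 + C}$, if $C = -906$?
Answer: $\sqrt{1126} \approx 33.556$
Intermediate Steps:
$\sqrt{2032 + C} = \sqrt{2032 - 906} = \sqrt{1126}$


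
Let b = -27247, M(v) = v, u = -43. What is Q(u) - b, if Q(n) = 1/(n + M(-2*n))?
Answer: 1171622/43 ≈ 27247.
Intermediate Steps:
Q(n) = -1/n (Q(n) = 1/(n - 2*n) = 1/(-n) = -1/n)
Q(u) - b = -1/(-43) - 1*(-27247) = -1*(-1/43) + 27247 = 1/43 + 27247 = 1171622/43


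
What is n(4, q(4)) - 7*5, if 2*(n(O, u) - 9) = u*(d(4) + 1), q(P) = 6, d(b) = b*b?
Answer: 25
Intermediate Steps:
d(b) = b²
n(O, u) = 9 + 17*u/2 (n(O, u) = 9 + (u*(4² + 1))/2 = 9 + (u*(16 + 1))/2 = 9 + (u*17)/2 = 9 + (17*u)/2 = 9 + 17*u/2)
n(4, q(4)) - 7*5 = (9 + (17/2)*6) - 7*5 = (9 + 51) - 35 = 60 - 35 = 25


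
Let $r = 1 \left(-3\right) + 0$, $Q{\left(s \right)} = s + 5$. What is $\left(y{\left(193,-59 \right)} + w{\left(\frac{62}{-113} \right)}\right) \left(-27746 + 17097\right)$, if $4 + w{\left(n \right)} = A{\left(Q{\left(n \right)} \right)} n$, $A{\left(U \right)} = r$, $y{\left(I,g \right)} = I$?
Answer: $- \frac{229411407}{113} \approx -2.0302 \cdot 10^{6}$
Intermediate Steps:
$Q{\left(s \right)} = 5 + s$
$r = -3$ ($r = -3 + 0 = -3$)
$A{\left(U \right)} = -3$
$w{\left(n \right)} = -4 - 3 n$
$\left(y{\left(193,-59 \right)} + w{\left(\frac{62}{-113} \right)}\right) \left(-27746 + 17097\right) = \left(193 - \left(4 + 3 \frac{62}{-113}\right)\right) \left(-27746 + 17097\right) = \left(193 - \left(4 + 3 \cdot 62 \left(- \frac{1}{113}\right)\right)\right) \left(-10649\right) = \left(193 - \frac{266}{113}\right) \left(-10649\right) = \frac{21543}{113} \left(-10649\right) = - \frac{229411407}{113}$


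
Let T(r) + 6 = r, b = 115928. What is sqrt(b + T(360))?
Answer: sqrt(116282) ≈ 341.00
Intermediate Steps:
T(r) = -6 + r
sqrt(b + T(360)) = sqrt(115928 + (-6 + 360)) = sqrt(115928 + 354) = sqrt(116282)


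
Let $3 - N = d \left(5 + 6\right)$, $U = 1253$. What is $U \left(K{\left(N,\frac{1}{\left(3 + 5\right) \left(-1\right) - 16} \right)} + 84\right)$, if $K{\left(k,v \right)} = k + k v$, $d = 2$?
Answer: $\frac{1978487}{24} \approx 82437.0$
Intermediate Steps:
$N = -19$ ($N = 3 - 2 \left(5 + 6\right) = 3 - 2 \cdot 11 = 3 - 22 = -19$)
$U \left(K{\left(N,\frac{1}{\left(3 + 5\right) \left(-1\right) - 16} \right)} + 84\right) = 1253 \left(- 19 \left(1 + \frac{1}{\left(3 + 5\right) \left(-1\right) - 16}\right) + 84\right) = 1253 \left(- 19 \left(1 + \frac{1}{8 \left(-1\right) - 16}\right) + 84\right) = 1253 \left(- 19 \left(1 + \frac{1}{-8 - 16}\right) + 84\right) = 1253 \left(- 19 \left(1 + \frac{1}{-24}\right) + 84\right) = 1253 \left(- 19 \left(1 - \frac{1}{24}\right) + 84\right) = 1253 \left(\left(-19\right) \frac{23}{24} + 84\right) = 1253 \left(- \frac{437}{24} + 84\right) = 1253 \cdot \frac{1579}{24} = \frac{1978487}{24}$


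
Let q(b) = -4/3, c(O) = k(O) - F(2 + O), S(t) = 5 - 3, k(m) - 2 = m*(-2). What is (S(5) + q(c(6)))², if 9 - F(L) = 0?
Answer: 4/9 ≈ 0.44444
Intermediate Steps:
k(m) = 2 - 2*m (k(m) = 2 + m*(-2) = 2 - 2*m)
F(L) = 9 (F(L) = 9 - 1*0 = 9 + 0 = 9)
S(t) = 2
c(O) = -7 - 2*O (c(O) = (2 - 2*O) - 1*9 = (2 - 2*O) - 9 = -7 - 2*O)
q(b) = -4/3 (q(b) = -4*⅓ = -4/3)
(S(5) + q(c(6)))² = (2 - 4/3)² = (⅔)² = 4/9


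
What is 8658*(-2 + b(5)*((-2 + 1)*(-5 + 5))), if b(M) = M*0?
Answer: -17316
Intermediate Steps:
b(M) = 0
8658*(-2 + b(5)*((-2 + 1)*(-5 + 5))) = 8658*(-2 + 0*((-2 + 1)*(-5 + 5))) = 8658*(-2 + 0*(-1*0)) = 8658*(-2 + 0*0) = 8658*(-2 + 0) = 8658*(-2) = -17316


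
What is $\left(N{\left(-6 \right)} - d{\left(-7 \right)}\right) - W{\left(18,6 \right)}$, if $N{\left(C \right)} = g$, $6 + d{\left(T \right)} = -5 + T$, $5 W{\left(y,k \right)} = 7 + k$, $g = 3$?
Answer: $\frac{92}{5} \approx 18.4$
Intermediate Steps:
$W{\left(y,k \right)} = \frac{7}{5} + \frac{k}{5}$ ($W{\left(y,k \right)} = \frac{7 + k}{5} = \frac{7}{5} + \frac{k}{5}$)
$d{\left(T \right)} = -11 + T$ ($d{\left(T \right)} = -6 + \left(-5 + T\right) = -11 + T$)
$N{\left(C \right)} = 3$
$\left(N{\left(-6 \right)} - d{\left(-7 \right)}\right) - W{\left(18,6 \right)} = \left(3 - \left(-11 - 7\right)\right) - \left(\frac{7}{5} + \frac{1}{5} \cdot 6\right) = \left(3 - -18\right) - \left(\frac{7}{5} + \frac{6}{5}\right) = \left(3 + 18\right) - \frac{13}{5} = 21 - \frac{13}{5} = \frac{92}{5}$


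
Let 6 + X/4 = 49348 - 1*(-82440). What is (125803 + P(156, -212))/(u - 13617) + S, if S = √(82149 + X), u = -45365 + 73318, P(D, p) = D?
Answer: 125959/14336 + √609277 ≈ 789.35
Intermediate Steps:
u = 27953
X = 527128 (X = -24 + 4*(49348 - 1*(-82440)) = -24 + 4*(49348 + 82440) = -24 + 4*131788 = -24 + 527152 = 527128)
S = √609277 (S = √(82149 + 527128) = √609277 ≈ 780.56)
(125803 + P(156, -212))/(u - 13617) + S = (125803 + 156)/(27953 - 13617) + √609277 = 125959/14336 + √609277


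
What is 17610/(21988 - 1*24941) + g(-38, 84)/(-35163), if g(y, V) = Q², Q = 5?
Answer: -619294255/103836339 ≈ -5.9641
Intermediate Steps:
g(y, V) = 25 (g(y, V) = 5² = 25)
17610/(21988 - 1*24941) + g(-38, 84)/(-35163) = 17610/(21988 - 1*24941) + 25/(-35163) = 17610/(21988 - 24941) + 25*(-1/35163) = 17610/(-2953) - 25/35163 = 17610*(-1/2953) - 25/35163 = -17610/2953 - 25/35163 = -619294255/103836339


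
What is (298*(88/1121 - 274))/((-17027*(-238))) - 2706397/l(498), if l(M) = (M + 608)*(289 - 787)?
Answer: 874581260508527/178721639478732 ≈ 4.8935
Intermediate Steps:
l(M) = -302784 - 498*M (l(M) = (608 + M)*(-498) = -302784 - 498*M)
(298*(88/1121 - 274))/((-17027*(-238))) - 2706397/l(498) = (298*(88/1121 - 274))/((-17027*(-238))) - 2706397/(-302784 - 498*498) = (298*(88*(1/1121) - 274))/4052426 - 2706397/(-302784 - 248004) = (298*(88/1121 - 274))*(1/4052426) - 2706397/(-550788) = (298*(-307066/1121))*(1/4052426) - 2706397*(-1/550788) = -91505668/1121*1/4052426 + 2706397/550788 = -45752834/2271384773 + 2706397/550788 = 874581260508527/178721639478732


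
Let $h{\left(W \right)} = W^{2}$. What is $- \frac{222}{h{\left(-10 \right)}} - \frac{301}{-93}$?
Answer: $\frac{4727}{4650} \approx 1.0166$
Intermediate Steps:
$- \frac{222}{h{\left(-10 \right)}} - \frac{301}{-93} = - \frac{222}{\left(-10\right)^{2}} - \frac{301}{-93} = - \frac{222}{100} - - \frac{301}{93} = \left(-222\right) \frac{1}{100} + \frac{301}{93} = - \frac{111}{50} + \frac{301}{93} = \frac{4727}{4650}$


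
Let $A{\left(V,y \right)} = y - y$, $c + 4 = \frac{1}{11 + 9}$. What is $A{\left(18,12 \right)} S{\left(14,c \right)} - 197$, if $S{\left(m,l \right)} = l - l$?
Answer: $-197$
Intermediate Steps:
$c = - \frac{79}{20}$ ($c = -4 + \frac{1}{11 + 9} = -4 + \frac{1}{20} = - \frac{79}{20} \approx -3.95$)
$S{\left(m,l \right)} = 0$
$A{\left(V,y \right)} = 0$
$A{\left(18,12 \right)} S{\left(14,c \right)} - 197 = 0 \cdot 0 - 197 = 0 - 197 = -197$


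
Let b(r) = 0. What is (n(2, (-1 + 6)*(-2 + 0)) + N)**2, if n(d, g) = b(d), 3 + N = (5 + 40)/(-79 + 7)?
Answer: 841/64 ≈ 13.141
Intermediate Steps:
N = -29/8 (N = -3 + (5 + 40)/(-79 + 7) = -3 + 45/(-72) = -3 + 45*(-1/72) = -3 - 5/8 = -29/8 ≈ -3.6250)
n(d, g) = 0
(n(2, (-1 + 6)*(-2 + 0)) + N)**2 = (0 - 29/8)**2 = (-29/8)**2 = 841/64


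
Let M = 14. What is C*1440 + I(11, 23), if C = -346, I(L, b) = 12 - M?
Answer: -498242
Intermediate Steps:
I(L, b) = -2 (I(L, b) = 12 - 1*14 = 12 - 14 = -2)
C*1440 + I(11, 23) = -346*1440 - 2 = -498240 - 2 = -498242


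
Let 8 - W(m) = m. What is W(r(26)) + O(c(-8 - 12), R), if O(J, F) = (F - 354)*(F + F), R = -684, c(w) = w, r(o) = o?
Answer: 1419966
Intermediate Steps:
W(m) = 8 - m
O(J, F) = 2*F*(-354 + F) (O(J, F) = (-354 + F)*(2*F) = 2*F*(-354 + F))
W(r(26)) + O(c(-8 - 12), R) = (8 - 1*26) + 2*(-684)*(-354 - 684) = (8 - 26) + 2*(-684)*(-1038) = -18 + 1419984 = 1419966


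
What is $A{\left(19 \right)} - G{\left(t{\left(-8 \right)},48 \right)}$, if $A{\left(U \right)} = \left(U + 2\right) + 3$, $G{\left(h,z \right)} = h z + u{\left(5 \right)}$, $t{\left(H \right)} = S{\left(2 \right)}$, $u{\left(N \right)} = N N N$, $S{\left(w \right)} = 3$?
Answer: $-245$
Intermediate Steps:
$u{\left(N \right)} = N^{3}$ ($u{\left(N \right)} = N^{2} N = N^{3}$)
$t{\left(H \right)} = 3$
$G{\left(h,z \right)} = 125 + h z$ ($G{\left(h,z \right)} = h z + 5^{3} = h z + 125 = 125 + h z$)
$A{\left(U \right)} = 5 + U$ ($A{\left(U \right)} = \left(2 + U\right) + 3 = 5 + U$)
$A{\left(19 \right)} - G{\left(t{\left(-8 \right)},48 \right)} = \left(5 + 19\right) - \left(125 + 3 \cdot 48\right) = 24 - \left(125 + 144\right) = 24 - 269 = -245$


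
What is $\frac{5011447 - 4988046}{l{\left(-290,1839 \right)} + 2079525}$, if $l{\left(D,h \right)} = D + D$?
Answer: $\frac{23401}{2078945} \approx 0.011256$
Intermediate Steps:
$l{\left(D,h \right)} = 2 D$
$\frac{5011447 - 4988046}{l{\left(-290,1839 \right)} + 2079525} = \frac{5011447 - 4988046}{2 \left(-290\right) + 2079525} = \frac{23401}{-580 + 2079525} = \frac{23401}{2078945}$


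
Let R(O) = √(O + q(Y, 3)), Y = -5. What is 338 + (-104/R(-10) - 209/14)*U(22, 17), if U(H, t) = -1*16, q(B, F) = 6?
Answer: 4038/7 - 832*I ≈ 576.86 - 832.0*I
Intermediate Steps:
R(O) = √(6 + O) (R(O) = √(O + 6) = √(6 + O))
U(H, t) = -16
338 + (-104/R(-10) - 209/14)*U(22, 17) = 338 + (-104/√(6 - 10) - 209/14)*(-16) = 338 + (-104*(-I/2) - 209*1/14)*(-16) = 338 + (-104*(-I/2) - 209/14)*(-16) = 338 + (-(-52)*I - 209/14)*(-16) = 338 + (52*I - 209/14)*(-16) = 338 + (-209/14 + 52*I)*(-16) = 338 + (1672/7 - 832*I) = 4038/7 - 832*I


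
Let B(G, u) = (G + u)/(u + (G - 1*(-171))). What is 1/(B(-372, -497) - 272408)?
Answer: -698/190139915 ≈ -3.6710e-6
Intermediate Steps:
B(G, u) = (G + u)/(171 + G + u) (B(G, u) = (G + u)/(u + (G + 171)) = (G + u)/(u + (171 + G)) = (G + u)/(171 + G + u))
1/(B(-372, -497) - 272408) = 1/((-372 - 497)/(171 - 372 - 497) - 272408) = 1/(-869/(-698) - 272408) = 1/(-1/698*(-869) - 272408) = 1/(869/698 - 272408) = 1/(-190139915/698) = -698/190139915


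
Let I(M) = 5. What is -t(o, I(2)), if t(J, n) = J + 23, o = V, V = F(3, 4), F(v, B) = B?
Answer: -27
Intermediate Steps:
V = 4
o = 4
t(J, n) = 23 + J
-t(o, I(2)) = -(23 + 4) = -1*27 = -27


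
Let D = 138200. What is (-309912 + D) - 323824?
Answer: -495536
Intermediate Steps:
(-309912 + D) - 323824 = (-309912 + 138200) - 323824 = -171712 - 323824 = -495536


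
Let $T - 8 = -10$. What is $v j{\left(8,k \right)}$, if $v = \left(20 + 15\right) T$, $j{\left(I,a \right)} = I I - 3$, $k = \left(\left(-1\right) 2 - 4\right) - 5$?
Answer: $-4270$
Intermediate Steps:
$T = -2$ ($T = 8 - 10 = -2$)
$k = -11$ ($k = \left(-2 - 4\right) - 5 = -6 - 5 = -11$)
$j{\left(I,a \right)} = -3 + I^{2}$ ($j{\left(I,a \right)} = I^{2} - 3 = -3 + I^{2}$)
$v = -70$ ($v = \left(20 + 15\right) \left(-2\right) = 35 \left(-2\right) = -70$)
$v j{\left(8,k \right)} = - 70 \left(-3 + 8^{2}\right) = - 70 \left(-3 + 64\right) = \left(-70\right) 61 = -4270$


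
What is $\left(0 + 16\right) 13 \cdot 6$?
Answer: $1248$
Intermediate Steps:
$\left(0 + 16\right) 13 \cdot 6 = 16 \cdot 13 \cdot 6 = 208 \cdot 6 = 1248$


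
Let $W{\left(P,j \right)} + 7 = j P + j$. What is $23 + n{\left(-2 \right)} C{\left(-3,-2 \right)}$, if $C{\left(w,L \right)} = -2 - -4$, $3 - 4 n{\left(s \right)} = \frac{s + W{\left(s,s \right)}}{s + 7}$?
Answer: $\frac{126}{5} \approx 25.2$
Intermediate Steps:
$W{\left(P,j \right)} = -7 + j + P j$ ($W{\left(P,j \right)} = -7 + \left(j P + j\right) = -7 + \left(P j + j\right) = -7 + \left(j + P j\right) = -7 + j + P j$)
$n{\left(s \right)} = \frac{3}{4} - \frac{-7 + s^{2} + 2 s}{4 \left(7 + s\right)}$ ($n{\left(s \right)} = \frac{3}{4} - \frac{\left(s + \left(-7 + s + s s\right)\right) \frac{1}{s + 7}}{4} = \frac{3}{4} - \frac{\left(s + \left(-7 + s + s^{2}\right)\right) \frac{1}{7 + s}}{4} = \frac{3}{4} - \frac{\left(-7 + s^{2} + 2 s\right) \frac{1}{7 + s}}{4} = \frac{3}{4} - \frac{\frac{1}{7 + s} \left(-7 + s^{2} + 2 s\right)}{4} = \frac{3}{4} - \frac{-7 + s^{2} + 2 s}{4 \left(7 + s\right)}$)
$C{\left(w,L \right)} = 2$ ($C{\left(w,L \right)} = -2 + 4 = 2$)
$23 + n{\left(-2 \right)} C{\left(-3,-2 \right)} = 23 + \frac{28 - 2 - \left(-2\right)^{2}}{4 \left(7 - 2\right)} 2 = 23 + \frac{28 - 2 - 4}{4 \cdot 5} \cdot 2 = 23 + \frac{1}{4} \cdot \frac{1}{5} \left(28 - 2 - 4\right) 2 = 23 + \frac{1}{4} \cdot \frac{1}{5} \cdot 22 \cdot 2 = 23 + \frac{11}{10} \cdot 2 = 23 + \frac{11}{5} = \frac{126}{5}$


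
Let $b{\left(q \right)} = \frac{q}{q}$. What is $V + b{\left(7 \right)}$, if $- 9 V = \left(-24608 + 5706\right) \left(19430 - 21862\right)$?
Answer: $- \frac{45969655}{9} \approx -5.1077 \cdot 10^{6}$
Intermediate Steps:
$b{\left(q \right)} = 1$
$V = - \frac{45969664}{9}$ ($V = - \frac{\left(-24608 + 5706\right) \left(19430 - 21862\right)}{9} = - \frac{\left(-18902\right) \left(-2432\right)}{9} = \left(- \frac{1}{9}\right) 45969664 = - \frac{45969664}{9} \approx -5.1077 \cdot 10^{6}$)
$V + b{\left(7 \right)} = - \frac{45969664}{9} + 1 = - \frac{45969655}{9}$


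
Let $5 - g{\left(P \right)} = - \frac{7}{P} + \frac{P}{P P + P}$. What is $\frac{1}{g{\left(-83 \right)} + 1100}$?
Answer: $\frac{6806}{7520139} \approx 0.00090504$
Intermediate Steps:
$g{\left(P \right)} = 5 + \frac{7}{P} - \frac{P}{P + P^{2}}$ ($g{\left(P \right)} = 5 - \left(- \frac{7}{P} + \frac{P}{P P + P}\right) = 5 - \left(- \frac{7}{P} + \frac{P}{P^{2} + P}\right) = 5 - \left(- \frac{7}{P} + \frac{P}{P + P^{2}}\right) = 5 + \frac{7}{P} - \frac{P}{P + P^{2}}$)
$\frac{1}{g{\left(-83 \right)} + 1100} = \frac{1}{\frac{7 + 5 \left(-83\right)^{2} + 11 \left(-83\right)}{\left(-83\right) \left(1 - 83\right)} + 1100} = \frac{1}{- \frac{7 + 5 \cdot 6889 - 913}{83 \left(-82\right)} + 1100} = \frac{1}{\left(- \frac{1}{83}\right) \left(- \frac{1}{82}\right) \left(7 + 34445 - 913\right) + 1100} = \frac{1}{\left(- \frac{1}{83}\right) \left(- \frac{1}{82}\right) 33539 + 1100} = \frac{1}{\frac{33539}{6806} + 1100} = \frac{1}{\frac{7520139}{6806}} = \frac{6806}{7520139}$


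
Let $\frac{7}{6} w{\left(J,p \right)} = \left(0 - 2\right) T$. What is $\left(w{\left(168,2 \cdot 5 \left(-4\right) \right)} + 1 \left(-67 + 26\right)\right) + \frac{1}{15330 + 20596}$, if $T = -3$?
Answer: $- \frac{9017419}{251482} \approx -35.857$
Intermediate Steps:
$w{\left(J,p \right)} = \frac{36}{7}$ ($w{\left(J,p \right)} = \frac{6 \left(0 - 2\right) \left(-3\right)}{7} = \frac{6 \left(\left(-2\right) \left(-3\right)\right)}{7} = \frac{6}{7} \cdot 6 = \frac{36}{7}$)
$\left(w{\left(168,2 \cdot 5 \left(-4\right) \right)} + 1 \left(-67 + 26\right)\right) + \frac{1}{15330 + 20596} = \left(\frac{36}{7} + 1 \left(-67 + 26\right)\right) + \frac{1}{15330 + 20596} = \left(\frac{36}{7} + 1 \left(-41\right)\right) + \frac{1}{35926} = \left(\frac{36}{7} - 41\right) + \frac{1}{35926} = - \frac{251}{7} + \frac{1}{35926} = - \frac{9017419}{251482}$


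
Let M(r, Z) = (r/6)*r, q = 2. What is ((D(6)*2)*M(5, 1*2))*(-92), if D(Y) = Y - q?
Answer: -9200/3 ≈ -3066.7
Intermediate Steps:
M(r, Z) = r²/6 (M(r, Z) = (r*(⅙))*r = (r/6)*r = r²/6)
D(Y) = -2 + Y (D(Y) = Y - 1*2 = Y - 2 = -2 + Y)
((D(6)*2)*M(5, 1*2))*(-92) = (((-2 + 6)*2)*((⅙)*5²))*(-92) = ((4*2)*((⅙)*25))*(-92) = (8*(25/6))*(-92) = (100/3)*(-92) = -9200/3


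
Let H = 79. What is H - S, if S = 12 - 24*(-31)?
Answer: -677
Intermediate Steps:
S = 756 (S = 12 + 744 = 756)
H - S = 79 - 1*756 = 79 - 756 = -677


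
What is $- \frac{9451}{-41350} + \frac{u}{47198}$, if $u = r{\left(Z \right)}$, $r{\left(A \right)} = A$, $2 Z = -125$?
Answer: $\frac{443483923}{1951637300} \approx 0.22724$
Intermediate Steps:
$Z = - \frac{125}{2}$ ($Z = \frac{1}{2} \left(-125\right) = - \frac{125}{2} \approx -62.5$)
$u = - \frac{125}{2} \approx -62.5$
$- \frac{9451}{-41350} + \frac{u}{47198} = - \frac{9451}{-41350} - \frac{125}{2 \cdot 47198} = \left(-9451\right) \left(- \frac{1}{41350}\right) - \frac{125}{94396} = \frac{9451}{41350} - \frac{125}{94396} = \frac{443483923}{1951637300}$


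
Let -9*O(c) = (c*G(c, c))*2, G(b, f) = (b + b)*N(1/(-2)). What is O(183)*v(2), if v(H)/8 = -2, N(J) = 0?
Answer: 0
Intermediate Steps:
G(b, f) = 0 (G(b, f) = (b + b)*0 = (2*b)*0 = 0)
v(H) = -16 (v(H) = 8*(-2) = -16)
O(c) = 0 (O(c) = -c*0*2/9 = -0*2 = -⅑*0 = 0)
O(183)*v(2) = 0*(-16) = 0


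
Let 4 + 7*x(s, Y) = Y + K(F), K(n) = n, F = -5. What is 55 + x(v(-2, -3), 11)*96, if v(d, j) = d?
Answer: 577/7 ≈ 82.429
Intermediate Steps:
x(s, Y) = -9/7 + Y/7 (x(s, Y) = -4/7 + (Y - 5)/7 = -4/7 + (-5 + Y)/7 = -4/7 + (-5/7 + Y/7) = -9/7 + Y/7)
55 + x(v(-2, -3), 11)*96 = 55 + (-9/7 + (1/7)*11)*96 = 55 + (-9/7 + 11/7)*96 = 55 + (2/7)*96 = 55 + 192/7 = 577/7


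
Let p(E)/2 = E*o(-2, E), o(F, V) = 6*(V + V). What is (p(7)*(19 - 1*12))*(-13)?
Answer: -107016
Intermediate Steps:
o(F, V) = 12*V (o(F, V) = 6*(2*V) = 12*V)
p(E) = 24*E² (p(E) = 2*(E*(12*E)) = 2*(12*E²) = 24*E²)
(p(7)*(19 - 1*12))*(-13) = ((24*7²)*(19 - 1*12))*(-13) = ((24*49)*(19 - 12))*(-13) = (1176*7)*(-13) = 8232*(-13) = -107016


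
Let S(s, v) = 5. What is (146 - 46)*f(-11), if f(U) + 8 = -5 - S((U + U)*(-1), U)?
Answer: -1800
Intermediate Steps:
f(U) = -18 (f(U) = -8 + (-5 - 1*5) = -8 + (-5 - 5) = -8 - 10 = -18)
(146 - 46)*f(-11) = (146 - 46)*(-18) = 100*(-18) = -1800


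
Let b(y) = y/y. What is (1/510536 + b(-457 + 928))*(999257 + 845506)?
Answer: 941819767731/510536 ≈ 1.8448e+6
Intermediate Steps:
b(y) = 1
(1/510536 + b(-457 + 928))*(999257 + 845506) = (1/510536 + 1)*(999257 + 845506) = (1/510536 + 1)*1844763 = (510537/510536)*1844763 = 941819767731/510536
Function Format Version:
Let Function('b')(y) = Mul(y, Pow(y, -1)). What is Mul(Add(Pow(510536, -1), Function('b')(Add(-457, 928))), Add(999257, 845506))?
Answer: Rational(941819767731, 510536) ≈ 1.8448e+6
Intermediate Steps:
Function('b')(y) = 1
Mul(Add(Pow(510536, -1), Function('b')(Add(-457, 928))), Add(999257, 845506)) = Mul(Add(Pow(510536, -1), 1), Add(999257, 845506)) = Mul(Add(Rational(1, 510536), 1), 1844763) = Mul(Rational(510537, 510536), 1844763) = Rational(941819767731, 510536)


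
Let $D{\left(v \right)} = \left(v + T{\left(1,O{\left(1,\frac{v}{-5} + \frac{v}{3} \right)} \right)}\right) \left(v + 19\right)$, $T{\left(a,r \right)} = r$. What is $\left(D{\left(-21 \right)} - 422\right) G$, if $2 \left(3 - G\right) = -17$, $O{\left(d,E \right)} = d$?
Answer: $-4393$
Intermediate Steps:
$D{\left(v \right)} = \left(1 + v\right) \left(19 + v\right)$ ($D{\left(v \right)} = \left(v + 1\right) \left(v + 19\right) = \left(1 + v\right) \left(19 + v\right)$)
$G = \frac{23}{2}$ ($G = 3 - - \frac{17}{2} = 3 + \frac{17}{2} = \frac{23}{2} \approx 11.5$)
$\left(D{\left(-21 \right)} - 422\right) G = \left(\left(19 + \left(-21\right)^{2} + 20 \left(-21\right)\right) - 422\right) \frac{23}{2} = \left(\left(19 + 441 - 420\right) - 422\right) \frac{23}{2} = \left(40 - 422\right) \frac{23}{2} = \left(-382\right) \frac{23}{2} = -4393$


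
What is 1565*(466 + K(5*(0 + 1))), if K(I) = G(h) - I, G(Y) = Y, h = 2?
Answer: 724595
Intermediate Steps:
K(I) = 2 - I
1565*(466 + K(5*(0 + 1))) = 1565*(466 + (2 - 5*(0 + 1))) = 1565*(466 + (2 - 5)) = 1565*(466 - 3) = 1565*463 = 724595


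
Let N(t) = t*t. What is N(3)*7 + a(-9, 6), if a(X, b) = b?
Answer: 69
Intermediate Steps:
N(t) = t²
N(3)*7 + a(-9, 6) = 3²*7 + 6 = 9*7 + 6 = 63 + 6 = 69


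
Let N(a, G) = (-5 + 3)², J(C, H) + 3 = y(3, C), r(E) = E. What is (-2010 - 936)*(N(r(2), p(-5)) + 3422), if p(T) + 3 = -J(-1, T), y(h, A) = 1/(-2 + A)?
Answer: -10092996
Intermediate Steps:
J(C, H) = -3 + 1/(-2 + C)
p(T) = ⅓ (p(T) = -3 - (7 - 3*(-1))/(-2 - 1) = -3 - (7 + 3)/(-3) = -3 - (-1)*10/3 = -3 - 1*(-10/3) = -3 + 10/3 = ⅓)
N(a, G) = 4 (N(a, G) = (-2)² = 4)
(-2010 - 936)*(N(r(2), p(-5)) + 3422) = (-2010 - 936)*(4 + 3422) = -2946*3426 = -10092996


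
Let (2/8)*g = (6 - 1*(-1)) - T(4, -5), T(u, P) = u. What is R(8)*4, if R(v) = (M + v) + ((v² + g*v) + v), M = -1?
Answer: 700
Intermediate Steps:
g = 12 (g = 4*((6 - 1*(-1)) - 1*4) = 4*((6 + 1) - 4) = 4*(7 - 4) = 4*3 = 12)
R(v) = -1 + v² + 14*v (R(v) = (-1 + v) + ((v² + 12*v) + v) = (-1 + v) + (v² + 13*v) = -1 + v² + 14*v)
R(8)*4 = (-1 + 8² + 14*8)*4 = (-1 + 64 + 112)*4 = 175*4 = 700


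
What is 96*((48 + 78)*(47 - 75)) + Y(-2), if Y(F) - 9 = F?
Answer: -338681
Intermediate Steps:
Y(F) = 9 + F
96*((48 + 78)*(47 - 75)) + Y(-2) = 96*((48 + 78)*(47 - 75)) + (9 - 2) = 96*(126*(-28)) + 7 = 96*(-3528) + 7 = -338688 + 7 = -338681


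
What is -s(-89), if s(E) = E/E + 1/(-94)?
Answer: -93/94 ≈ -0.98936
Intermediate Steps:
s(E) = 93/94 (s(E) = 1 + 1*(-1/94) = 1 - 1/94 = 93/94)
-s(-89) = -1*93/94 = -93/94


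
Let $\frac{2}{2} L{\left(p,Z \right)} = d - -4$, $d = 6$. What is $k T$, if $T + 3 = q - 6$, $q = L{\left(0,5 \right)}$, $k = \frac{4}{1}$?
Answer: $4$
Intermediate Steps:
$k = 4$ ($k = 4 \cdot 1 = 4$)
$L{\left(p,Z \right)} = 10$ ($L{\left(p,Z \right)} = 6 - -4 = 6 + 4 = 10$)
$q = 10$
$T = 1$ ($T = -3 + \left(10 - 6\right) = -3 + 4 = 1$)
$k T = 4 \cdot 1 = 4$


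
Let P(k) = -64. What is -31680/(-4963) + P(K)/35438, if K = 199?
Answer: 561179104/87939397 ≈ 6.3814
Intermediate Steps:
-31680/(-4963) + P(K)/35438 = -31680/(-4963) - 64/35438 = -31680*(-1/4963) - 64*1/35438 = 31680/4963 - 32/17719 = 561179104/87939397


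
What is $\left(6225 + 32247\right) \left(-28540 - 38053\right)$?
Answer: $-2561965896$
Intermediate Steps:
$\left(6225 + 32247\right) \left(-28540 - 38053\right) = 38472 \left(-66593\right) = -2561965896$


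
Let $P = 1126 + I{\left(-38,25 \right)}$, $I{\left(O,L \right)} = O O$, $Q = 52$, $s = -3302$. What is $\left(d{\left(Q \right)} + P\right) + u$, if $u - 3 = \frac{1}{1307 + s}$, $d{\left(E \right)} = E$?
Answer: $\frac{5236874}{1995} \approx 2625.0$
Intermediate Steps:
$u = \frac{5984}{1995}$ ($u = 3 + \frac{1}{1307 - 3302} = 3 + \frac{1}{-1995} = 3 - \frac{1}{1995} = \frac{5984}{1995} \approx 2.9995$)
$I{\left(O,L \right)} = O^{2}$
$P = 2570$ ($P = 1126 + \left(-38\right)^{2} = 1126 + 1444 = 2570$)
$\left(d{\left(Q \right)} + P\right) + u = \left(52 + 2570\right) + \frac{5984}{1995} = 2622 + \frac{5984}{1995} = \frac{5236874}{1995}$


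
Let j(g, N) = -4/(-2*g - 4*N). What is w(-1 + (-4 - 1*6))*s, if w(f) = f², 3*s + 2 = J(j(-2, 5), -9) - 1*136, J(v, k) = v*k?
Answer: -22627/4 ≈ -5656.8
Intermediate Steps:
j(g, N) = -4/(-4*N - 2*g)
J(v, k) = k*v
s = -187/4 (s = -⅔ + (-18/(-2 + 2*5) - 1*136)/3 = -⅔ + (-18/(-2 + 10) - 136)/3 = -⅔ + (-18/8 - 136)/3 = -⅔ + (-9*¼ - 136)/3 = -⅔ + (-9/4 - 136)/3 = -⅔ + (⅓)*(-553/4) = -⅔ - 553/12 = -187/4 ≈ -46.750)
w(-1 + (-4 - 1*6))*s = (-1 + (-4 - 1*6))²*(-187/4) = (-1 + (-4 - 6))²*(-187/4) = (-1 - 10)²*(-187/4) = (-11)²*(-187/4) = 121*(-187/4) = -22627/4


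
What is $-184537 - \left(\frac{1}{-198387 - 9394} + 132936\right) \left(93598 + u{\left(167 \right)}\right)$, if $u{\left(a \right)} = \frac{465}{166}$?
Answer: $- \frac{429183022607418897}{34491646} \approx -1.2443 \cdot 10^{10}$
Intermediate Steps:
$u{\left(a \right)} = \frac{465}{166}$ ($u{\left(a \right)} = 465 \cdot \frac{1}{166} = \frac{465}{166}$)
$-184537 - \left(\frac{1}{-198387 - 9394} + 132936\right) \left(93598 + u{\left(167 \right)}\right) = -184537 - \left(\frac{1}{-198387 - 9394} + 132936\right) \left(93598 + \frac{465}{166}\right) = -184537 - \left(\frac{1}{-207781} + 132936\right) \frac{15537733}{166} = -184537 - \left(- \frac{1}{207781} + 132936\right) \frac{15537733}{166} = -184537 - \frac{27621575015}{207781} \cdot \frac{15537733}{166} = -184537 - \frac{429176657622540995}{34491646} = - \frac{429183022607418897}{34491646}$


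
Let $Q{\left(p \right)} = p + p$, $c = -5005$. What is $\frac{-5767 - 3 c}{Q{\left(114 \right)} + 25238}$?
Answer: $\frac{272}{749} \approx 0.36315$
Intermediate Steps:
$Q{\left(p \right)} = 2 p$
$\frac{-5767 - 3 c}{Q{\left(114 \right)} + 25238} = \frac{-5767 - -15015}{2 \cdot 114 + 25238} = \frac{-5767 + 15015}{228 + 25238} = \frac{9248}{25466} = 9248 \cdot \frac{1}{25466} = \frac{272}{749}$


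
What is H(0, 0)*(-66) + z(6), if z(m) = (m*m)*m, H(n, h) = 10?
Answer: -444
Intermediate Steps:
z(m) = m³ (z(m) = m²*m = m³)
H(0, 0)*(-66) + z(6) = 10*(-66) + 6³ = -660 + 216 = -444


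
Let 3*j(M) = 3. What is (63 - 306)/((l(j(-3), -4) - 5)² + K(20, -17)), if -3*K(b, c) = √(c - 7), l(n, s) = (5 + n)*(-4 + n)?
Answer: -385641/839531 - 486*I*√6/839531 ≈ -0.45935 - 0.001418*I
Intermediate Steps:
j(M) = 1 (j(M) = (⅓)*3 = 1)
l(n, s) = (-4 + n)*(5 + n)
K(b, c) = -√(-7 + c)/3 (K(b, c) = -√(c - 7)/3 = -√(-7 + c)/3)
(63 - 306)/((l(j(-3), -4) - 5)² + K(20, -17)) = (63 - 306)/(((-20 + 1 + 1²) - 5)² - √(-7 - 17)/3) = -243/(((-20 + 1 + 1) - 5)² - 2*I*√6/3) = -243/((-18 - 5)² - 2*I*√6/3) = -243/((-23)² - 2*I*√6/3) = -243/(529 - 2*I*√6/3)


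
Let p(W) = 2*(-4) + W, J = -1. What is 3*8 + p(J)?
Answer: 15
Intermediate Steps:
p(W) = -8 + W
3*8 + p(J) = 3*8 + (-8 - 1) = 24 - 9 = 15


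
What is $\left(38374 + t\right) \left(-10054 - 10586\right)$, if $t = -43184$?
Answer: $99278400$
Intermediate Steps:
$\left(38374 + t\right) \left(-10054 - 10586\right) = \left(38374 - 43184\right) \left(-10054 - 10586\right) = \left(-4810\right) \left(-20640\right) = 99278400$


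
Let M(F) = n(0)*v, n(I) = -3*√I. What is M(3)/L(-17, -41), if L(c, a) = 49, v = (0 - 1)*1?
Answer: 0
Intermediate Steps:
v = -1 (v = -1*1 = -1)
M(F) = 0 (M(F) = -3*√0*(-1) = -3*0*(-1) = 0*(-1) = 0)
M(3)/L(-17, -41) = 0/49 = 0*(1/49) = 0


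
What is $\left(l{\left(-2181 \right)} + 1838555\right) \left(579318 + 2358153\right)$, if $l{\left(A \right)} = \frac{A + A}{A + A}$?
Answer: $5400704931876$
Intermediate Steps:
$l{\left(A \right)} = 1$ ($l{\left(A \right)} = \frac{2 A}{2 A} = 2 A \frac{1}{2 A} = 1$)
$\left(l{\left(-2181 \right)} + 1838555\right) \left(579318 + 2358153\right) = \left(1 + 1838555\right) \left(579318 + 2358153\right) = 1838556 \cdot 2937471 = 5400704931876$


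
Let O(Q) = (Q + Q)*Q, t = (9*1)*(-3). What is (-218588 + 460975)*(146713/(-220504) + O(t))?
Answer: 77890606520053/220504 ≈ 3.5324e+8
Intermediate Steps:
t = -27 (t = 9*(-3) = -27)
O(Q) = 2*Q² (O(Q) = (2*Q)*Q = 2*Q²)
(-218588 + 460975)*(146713/(-220504) + O(t)) = (-218588 + 460975)*(146713/(-220504) + 2*(-27)²) = 242387*(146713*(-1/220504) + 2*729) = 242387*(-146713/220504 + 1458) = 242387*(321348119/220504) = 77890606520053/220504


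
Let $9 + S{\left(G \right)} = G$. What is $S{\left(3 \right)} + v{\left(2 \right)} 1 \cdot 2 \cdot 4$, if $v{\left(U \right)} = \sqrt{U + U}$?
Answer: $10$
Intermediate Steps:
$v{\left(U \right)} = \sqrt{2} \sqrt{U}$ ($v{\left(U \right)} = \sqrt{2 U} = \sqrt{2} \sqrt{U}$)
$S{\left(G \right)} = -9 + G$
$S{\left(3 \right)} + v{\left(2 \right)} 1 \cdot 2 \cdot 4 = \left(-9 + 3\right) + \sqrt{2} \sqrt{2} \cdot 1 \cdot 2 \cdot 4 = -6 + 2 \cdot 2 \cdot 4 = -6 + 2 \cdot 8 = -6 + 16 = 10$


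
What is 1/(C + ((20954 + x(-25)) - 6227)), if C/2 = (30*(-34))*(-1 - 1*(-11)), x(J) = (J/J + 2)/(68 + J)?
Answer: -43/243936 ≈ -0.00017628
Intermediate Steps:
x(J) = 3/(68 + J) (x(J) = (1 + 2)/(68 + J) = 3/(68 + J))
C = -20400 (C = 2*((30*(-34))*(-1 - 1*(-11))) = 2*(-1020*(-1 + 11)) = 2*(-1020*10) = 2*(-10200) = -20400)
1/(C + ((20954 + x(-25)) - 6227)) = 1/(-20400 + ((20954 + 3/(68 - 25)) - 6227)) = 1/(-20400 + ((20954 + 3/43) - 6227)) = 1/(-20400 + (901025/43 - 6227)) = 1/(-20400 + 633264/43) = 1/(-243936/43) = -43/243936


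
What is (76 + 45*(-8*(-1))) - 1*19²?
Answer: 75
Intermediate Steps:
(76 + 45*(-8*(-1))) - 1*19² = (76 + 45*8) - 1*361 = (76 + 360) - 361 = 436 - 361 = 75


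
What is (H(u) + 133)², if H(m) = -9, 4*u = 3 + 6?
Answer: 15376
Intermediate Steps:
u = 9/4 (u = (3 + 6)/4 = (¼)*9 = 9/4 ≈ 2.2500)
(H(u) + 133)² = (-9 + 133)² = 124² = 15376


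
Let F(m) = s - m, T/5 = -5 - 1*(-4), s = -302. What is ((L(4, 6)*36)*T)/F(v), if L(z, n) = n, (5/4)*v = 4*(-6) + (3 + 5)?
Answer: 900/241 ≈ 3.7344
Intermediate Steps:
v = -64/5 (v = 4*(4*(-6) + (3 + 5))/5 = 4*(-24 + 8)/5 = (⅘)*(-16) = -64/5 ≈ -12.800)
T = -5 (T = 5*(-5 - 1*(-4)) = 5*(-5 + 4) = 5*(-1) = -5)
F(m) = -302 - m
((L(4, 6)*36)*T)/F(v) = ((6*36)*(-5))/(-302 - 1*(-64/5)) = (216*(-5))/(-302 + 64/5) = -1080/(-1446/5) = -1080*(-5/1446) = 900/241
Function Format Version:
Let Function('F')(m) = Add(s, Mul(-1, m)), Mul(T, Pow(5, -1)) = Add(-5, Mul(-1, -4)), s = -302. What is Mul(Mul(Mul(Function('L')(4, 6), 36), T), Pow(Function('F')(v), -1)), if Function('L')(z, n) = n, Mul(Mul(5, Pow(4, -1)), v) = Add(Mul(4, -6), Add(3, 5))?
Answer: Rational(900, 241) ≈ 3.7344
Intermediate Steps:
v = Rational(-64, 5) (v = Mul(Rational(4, 5), Add(Mul(4, -6), Add(3, 5))) = Mul(Rational(4, 5), Add(-24, 8)) = Mul(Rational(4, 5), -16) = Rational(-64, 5) ≈ -12.800)
T = -5 (T = Mul(5, Add(-5, Mul(-1, -4))) = Mul(5, Add(-5, 4)) = Mul(5, -1) = -5)
Function('F')(m) = Add(-302, Mul(-1, m))
Mul(Mul(Mul(Function('L')(4, 6), 36), T), Pow(Function('F')(v), -1)) = Mul(Mul(Mul(6, 36), -5), Pow(Add(-302, Mul(-1, Rational(-64, 5))), -1)) = Mul(Mul(216, -5), Pow(Add(-302, Rational(64, 5)), -1)) = Mul(-1080, Pow(Rational(-1446, 5), -1)) = Mul(-1080, Rational(-5, 1446)) = Rational(900, 241)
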